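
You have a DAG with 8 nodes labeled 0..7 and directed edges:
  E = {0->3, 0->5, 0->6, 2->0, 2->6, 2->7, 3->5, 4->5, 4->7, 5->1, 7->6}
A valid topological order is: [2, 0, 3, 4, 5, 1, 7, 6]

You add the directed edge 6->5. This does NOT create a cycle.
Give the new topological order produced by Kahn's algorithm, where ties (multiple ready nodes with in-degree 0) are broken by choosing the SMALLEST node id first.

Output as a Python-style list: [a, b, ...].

Answer: [2, 0, 3, 4, 7, 6, 5, 1]

Derivation:
Old toposort: [2, 0, 3, 4, 5, 1, 7, 6]
Added edge: 6->5
Position of 6 (7) > position of 5 (4). Must reorder: 6 must now come before 5.
Run Kahn's algorithm (break ties by smallest node id):
  initial in-degrees: [1, 1, 0, 1, 0, 4, 3, 2]
  ready (indeg=0): [2, 4]
  pop 2: indeg[0]->0; indeg[6]->2; indeg[7]->1 | ready=[0, 4] | order so far=[2]
  pop 0: indeg[3]->0; indeg[5]->3; indeg[6]->1 | ready=[3, 4] | order so far=[2, 0]
  pop 3: indeg[5]->2 | ready=[4] | order so far=[2, 0, 3]
  pop 4: indeg[5]->1; indeg[7]->0 | ready=[7] | order so far=[2, 0, 3, 4]
  pop 7: indeg[6]->0 | ready=[6] | order so far=[2, 0, 3, 4, 7]
  pop 6: indeg[5]->0 | ready=[5] | order so far=[2, 0, 3, 4, 7, 6]
  pop 5: indeg[1]->0 | ready=[1] | order so far=[2, 0, 3, 4, 7, 6, 5]
  pop 1: no out-edges | ready=[] | order so far=[2, 0, 3, 4, 7, 6, 5, 1]
  Result: [2, 0, 3, 4, 7, 6, 5, 1]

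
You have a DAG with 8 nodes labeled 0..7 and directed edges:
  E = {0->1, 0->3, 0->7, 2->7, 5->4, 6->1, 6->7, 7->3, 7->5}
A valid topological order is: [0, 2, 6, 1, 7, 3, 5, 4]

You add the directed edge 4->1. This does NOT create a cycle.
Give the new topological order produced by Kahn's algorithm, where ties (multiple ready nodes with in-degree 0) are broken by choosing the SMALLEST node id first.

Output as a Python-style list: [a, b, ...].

Old toposort: [0, 2, 6, 1, 7, 3, 5, 4]
Added edge: 4->1
Position of 4 (7) > position of 1 (3). Must reorder: 4 must now come before 1.
Run Kahn's algorithm (break ties by smallest node id):
  initial in-degrees: [0, 3, 0, 2, 1, 1, 0, 3]
  ready (indeg=0): [0, 2, 6]
  pop 0: indeg[1]->2; indeg[3]->1; indeg[7]->2 | ready=[2, 6] | order so far=[0]
  pop 2: indeg[7]->1 | ready=[6] | order so far=[0, 2]
  pop 6: indeg[1]->1; indeg[7]->0 | ready=[7] | order so far=[0, 2, 6]
  pop 7: indeg[3]->0; indeg[5]->0 | ready=[3, 5] | order so far=[0, 2, 6, 7]
  pop 3: no out-edges | ready=[5] | order so far=[0, 2, 6, 7, 3]
  pop 5: indeg[4]->0 | ready=[4] | order so far=[0, 2, 6, 7, 3, 5]
  pop 4: indeg[1]->0 | ready=[1] | order so far=[0, 2, 6, 7, 3, 5, 4]
  pop 1: no out-edges | ready=[] | order so far=[0, 2, 6, 7, 3, 5, 4, 1]
  Result: [0, 2, 6, 7, 3, 5, 4, 1]

Answer: [0, 2, 6, 7, 3, 5, 4, 1]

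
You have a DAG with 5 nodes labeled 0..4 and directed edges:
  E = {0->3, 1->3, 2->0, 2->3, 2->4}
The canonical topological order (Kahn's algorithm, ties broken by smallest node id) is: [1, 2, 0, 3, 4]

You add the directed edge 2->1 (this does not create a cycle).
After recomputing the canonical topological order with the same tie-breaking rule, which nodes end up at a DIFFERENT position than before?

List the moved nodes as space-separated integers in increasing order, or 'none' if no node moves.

Answer: 0 1 2

Derivation:
Old toposort: [1, 2, 0, 3, 4]
Added edge 2->1
Recompute Kahn (smallest-id tiebreak):
  initial in-degrees: [1, 1, 0, 3, 1]
  ready (indeg=0): [2]
  pop 2: indeg[0]->0; indeg[1]->0; indeg[3]->2; indeg[4]->0 | ready=[0, 1, 4] | order so far=[2]
  pop 0: indeg[3]->1 | ready=[1, 4] | order so far=[2, 0]
  pop 1: indeg[3]->0 | ready=[3, 4] | order so far=[2, 0, 1]
  pop 3: no out-edges | ready=[4] | order so far=[2, 0, 1, 3]
  pop 4: no out-edges | ready=[] | order so far=[2, 0, 1, 3, 4]
New canonical toposort: [2, 0, 1, 3, 4]
Compare positions:
  Node 0: index 2 -> 1 (moved)
  Node 1: index 0 -> 2 (moved)
  Node 2: index 1 -> 0 (moved)
  Node 3: index 3 -> 3 (same)
  Node 4: index 4 -> 4 (same)
Nodes that changed position: 0 1 2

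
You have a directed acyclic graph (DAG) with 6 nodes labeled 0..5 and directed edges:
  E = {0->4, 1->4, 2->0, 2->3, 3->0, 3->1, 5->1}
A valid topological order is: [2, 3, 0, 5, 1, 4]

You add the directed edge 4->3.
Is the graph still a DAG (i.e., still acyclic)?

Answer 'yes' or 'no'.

Given toposort: [2, 3, 0, 5, 1, 4]
Position of 4: index 5; position of 3: index 1
New edge 4->3: backward (u after v in old order)
Backward edge: old toposort is now invalid. Check if this creates a cycle.
Does 3 already reach 4? Reachable from 3: [0, 1, 3, 4]. YES -> cycle!
Still a DAG? no

Answer: no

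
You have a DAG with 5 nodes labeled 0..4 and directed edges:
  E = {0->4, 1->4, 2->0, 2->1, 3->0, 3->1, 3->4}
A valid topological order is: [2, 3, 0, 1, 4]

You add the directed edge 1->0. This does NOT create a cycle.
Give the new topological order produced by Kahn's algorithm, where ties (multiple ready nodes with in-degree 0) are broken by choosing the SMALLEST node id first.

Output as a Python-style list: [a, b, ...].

Answer: [2, 3, 1, 0, 4]

Derivation:
Old toposort: [2, 3, 0, 1, 4]
Added edge: 1->0
Position of 1 (3) > position of 0 (2). Must reorder: 1 must now come before 0.
Run Kahn's algorithm (break ties by smallest node id):
  initial in-degrees: [3, 2, 0, 0, 3]
  ready (indeg=0): [2, 3]
  pop 2: indeg[0]->2; indeg[1]->1 | ready=[3] | order so far=[2]
  pop 3: indeg[0]->1; indeg[1]->0; indeg[4]->2 | ready=[1] | order so far=[2, 3]
  pop 1: indeg[0]->0; indeg[4]->1 | ready=[0] | order so far=[2, 3, 1]
  pop 0: indeg[4]->0 | ready=[4] | order so far=[2, 3, 1, 0]
  pop 4: no out-edges | ready=[] | order so far=[2, 3, 1, 0, 4]
  Result: [2, 3, 1, 0, 4]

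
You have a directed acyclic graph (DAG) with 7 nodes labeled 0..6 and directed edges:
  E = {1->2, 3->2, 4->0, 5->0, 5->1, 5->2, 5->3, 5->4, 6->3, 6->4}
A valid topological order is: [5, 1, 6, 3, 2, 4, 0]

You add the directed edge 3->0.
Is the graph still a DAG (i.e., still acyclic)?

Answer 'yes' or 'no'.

Answer: yes

Derivation:
Given toposort: [5, 1, 6, 3, 2, 4, 0]
Position of 3: index 3; position of 0: index 6
New edge 3->0: forward
Forward edge: respects the existing order. Still a DAG, same toposort still valid.
Still a DAG? yes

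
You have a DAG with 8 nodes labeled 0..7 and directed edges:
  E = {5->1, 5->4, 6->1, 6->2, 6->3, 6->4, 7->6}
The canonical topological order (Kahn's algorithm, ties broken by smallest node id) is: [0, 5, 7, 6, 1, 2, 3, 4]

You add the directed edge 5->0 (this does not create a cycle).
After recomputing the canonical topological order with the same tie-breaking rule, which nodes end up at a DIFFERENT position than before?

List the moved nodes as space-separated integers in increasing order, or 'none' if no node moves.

Answer: 0 5

Derivation:
Old toposort: [0, 5, 7, 6, 1, 2, 3, 4]
Added edge 5->0
Recompute Kahn (smallest-id tiebreak):
  initial in-degrees: [1, 2, 1, 1, 2, 0, 1, 0]
  ready (indeg=0): [5, 7]
  pop 5: indeg[0]->0; indeg[1]->1; indeg[4]->1 | ready=[0, 7] | order so far=[5]
  pop 0: no out-edges | ready=[7] | order so far=[5, 0]
  pop 7: indeg[6]->0 | ready=[6] | order so far=[5, 0, 7]
  pop 6: indeg[1]->0; indeg[2]->0; indeg[3]->0; indeg[4]->0 | ready=[1, 2, 3, 4] | order so far=[5, 0, 7, 6]
  pop 1: no out-edges | ready=[2, 3, 4] | order so far=[5, 0, 7, 6, 1]
  pop 2: no out-edges | ready=[3, 4] | order so far=[5, 0, 7, 6, 1, 2]
  pop 3: no out-edges | ready=[4] | order so far=[5, 0, 7, 6, 1, 2, 3]
  pop 4: no out-edges | ready=[] | order so far=[5, 0, 7, 6, 1, 2, 3, 4]
New canonical toposort: [5, 0, 7, 6, 1, 2, 3, 4]
Compare positions:
  Node 0: index 0 -> 1 (moved)
  Node 1: index 4 -> 4 (same)
  Node 2: index 5 -> 5 (same)
  Node 3: index 6 -> 6 (same)
  Node 4: index 7 -> 7 (same)
  Node 5: index 1 -> 0 (moved)
  Node 6: index 3 -> 3 (same)
  Node 7: index 2 -> 2 (same)
Nodes that changed position: 0 5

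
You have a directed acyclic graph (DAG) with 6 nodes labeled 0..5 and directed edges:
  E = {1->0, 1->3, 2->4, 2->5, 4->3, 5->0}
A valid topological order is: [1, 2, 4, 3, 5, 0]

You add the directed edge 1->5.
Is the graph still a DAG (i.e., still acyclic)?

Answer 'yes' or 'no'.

Given toposort: [1, 2, 4, 3, 5, 0]
Position of 1: index 0; position of 5: index 4
New edge 1->5: forward
Forward edge: respects the existing order. Still a DAG, same toposort still valid.
Still a DAG? yes

Answer: yes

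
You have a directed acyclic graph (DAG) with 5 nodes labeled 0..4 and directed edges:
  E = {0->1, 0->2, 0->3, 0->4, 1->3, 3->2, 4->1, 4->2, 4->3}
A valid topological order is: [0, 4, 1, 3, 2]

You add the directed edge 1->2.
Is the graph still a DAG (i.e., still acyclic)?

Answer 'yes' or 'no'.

Given toposort: [0, 4, 1, 3, 2]
Position of 1: index 2; position of 2: index 4
New edge 1->2: forward
Forward edge: respects the existing order. Still a DAG, same toposort still valid.
Still a DAG? yes

Answer: yes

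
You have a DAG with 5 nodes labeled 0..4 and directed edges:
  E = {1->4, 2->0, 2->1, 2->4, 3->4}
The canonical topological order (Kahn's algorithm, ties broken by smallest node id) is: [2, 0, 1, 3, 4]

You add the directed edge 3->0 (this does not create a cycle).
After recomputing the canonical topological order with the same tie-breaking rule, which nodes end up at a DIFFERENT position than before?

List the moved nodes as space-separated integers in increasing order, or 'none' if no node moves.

Answer: 0 1 3

Derivation:
Old toposort: [2, 0, 1, 3, 4]
Added edge 3->0
Recompute Kahn (smallest-id tiebreak):
  initial in-degrees: [2, 1, 0, 0, 3]
  ready (indeg=0): [2, 3]
  pop 2: indeg[0]->1; indeg[1]->0; indeg[4]->2 | ready=[1, 3] | order so far=[2]
  pop 1: indeg[4]->1 | ready=[3] | order so far=[2, 1]
  pop 3: indeg[0]->0; indeg[4]->0 | ready=[0, 4] | order so far=[2, 1, 3]
  pop 0: no out-edges | ready=[4] | order so far=[2, 1, 3, 0]
  pop 4: no out-edges | ready=[] | order so far=[2, 1, 3, 0, 4]
New canonical toposort: [2, 1, 3, 0, 4]
Compare positions:
  Node 0: index 1 -> 3 (moved)
  Node 1: index 2 -> 1 (moved)
  Node 2: index 0 -> 0 (same)
  Node 3: index 3 -> 2 (moved)
  Node 4: index 4 -> 4 (same)
Nodes that changed position: 0 1 3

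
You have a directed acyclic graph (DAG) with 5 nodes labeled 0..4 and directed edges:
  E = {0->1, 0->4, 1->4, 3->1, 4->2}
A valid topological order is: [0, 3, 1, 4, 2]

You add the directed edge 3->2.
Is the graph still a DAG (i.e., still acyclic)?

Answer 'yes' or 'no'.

Answer: yes

Derivation:
Given toposort: [0, 3, 1, 4, 2]
Position of 3: index 1; position of 2: index 4
New edge 3->2: forward
Forward edge: respects the existing order. Still a DAG, same toposort still valid.
Still a DAG? yes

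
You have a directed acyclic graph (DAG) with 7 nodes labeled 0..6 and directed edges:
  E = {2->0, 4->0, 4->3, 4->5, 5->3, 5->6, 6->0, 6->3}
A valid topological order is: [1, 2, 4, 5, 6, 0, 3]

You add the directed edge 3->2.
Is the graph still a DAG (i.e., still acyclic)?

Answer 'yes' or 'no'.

Given toposort: [1, 2, 4, 5, 6, 0, 3]
Position of 3: index 6; position of 2: index 1
New edge 3->2: backward (u after v in old order)
Backward edge: old toposort is now invalid. Check if this creates a cycle.
Does 2 already reach 3? Reachable from 2: [0, 2]. NO -> still a DAG (reorder needed).
Still a DAG? yes

Answer: yes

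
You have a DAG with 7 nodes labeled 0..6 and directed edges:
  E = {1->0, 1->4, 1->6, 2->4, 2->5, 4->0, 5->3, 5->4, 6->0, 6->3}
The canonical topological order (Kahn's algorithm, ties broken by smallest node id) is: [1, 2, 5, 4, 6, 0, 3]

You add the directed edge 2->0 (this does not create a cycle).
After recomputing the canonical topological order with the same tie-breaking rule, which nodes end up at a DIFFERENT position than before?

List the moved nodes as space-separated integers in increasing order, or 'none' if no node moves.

Old toposort: [1, 2, 5, 4, 6, 0, 3]
Added edge 2->0
Recompute Kahn (smallest-id tiebreak):
  initial in-degrees: [4, 0, 0, 2, 3, 1, 1]
  ready (indeg=0): [1, 2]
  pop 1: indeg[0]->3; indeg[4]->2; indeg[6]->0 | ready=[2, 6] | order so far=[1]
  pop 2: indeg[0]->2; indeg[4]->1; indeg[5]->0 | ready=[5, 6] | order so far=[1, 2]
  pop 5: indeg[3]->1; indeg[4]->0 | ready=[4, 6] | order so far=[1, 2, 5]
  pop 4: indeg[0]->1 | ready=[6] | order so far=[1, 2, 5, 4]
  pop 6: indeg[0]->0; indeg[3]->0 | ready=[0, 3] | order so far=[1, 2, 5, 4, 6]
  pop 0: no out-edges | ready=[3] | order so far=[1, 2, 5, 4, 6, 0]
  pop 3: no out-edges | ready=[] | order so far=[1, 2, 5, 4, 6, 0, 3]
New canonical toposort: [1, 2, 5, 4, 6, 0, 3]
Compare positions:
  Node 0: index 5 -> 5 (same)
  Node 1: index 0 -> 0 (same)
  Node 2: index 1 -> 1 (same)
  Node 3: index 6 -> 6 (same)
  Node 4: index 3 -> 3 (same)
  Node 5: index 2 -> 2 (same)
  Node 6: index 4 -> 4 (same)
Nodes that changed position: none

Answer: none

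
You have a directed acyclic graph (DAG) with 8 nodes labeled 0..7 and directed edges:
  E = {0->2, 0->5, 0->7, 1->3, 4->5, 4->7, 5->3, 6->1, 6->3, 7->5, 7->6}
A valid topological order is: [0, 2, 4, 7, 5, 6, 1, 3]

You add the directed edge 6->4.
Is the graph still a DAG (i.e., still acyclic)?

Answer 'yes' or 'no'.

Answer: no

Derivation:
Given toposort: [0, 2, 4, 7, 5, 6, 1, 3]
Position of 6: index 5; position of 4: index 2
New edge 6->4: backward (u after v in old order)
Backward edge: old toposort is now invalid. Check if this creates a cycle.
Does 4 already reach 6? Reachable from 4: [1, 3, 4, 5, 6, 7]. YES -> cycle!
Still a DAG? no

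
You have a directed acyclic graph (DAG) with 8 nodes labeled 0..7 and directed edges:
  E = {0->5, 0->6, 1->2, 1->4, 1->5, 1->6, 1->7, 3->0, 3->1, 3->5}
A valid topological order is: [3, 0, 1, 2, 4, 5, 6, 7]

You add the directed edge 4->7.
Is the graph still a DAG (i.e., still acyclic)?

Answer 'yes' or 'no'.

Given toposort: [3, 0, 1, 2, 4, 5, 6, 7]
Position of 4: index 4; position of 7: index 7
New edge 4->7: forward
Forward edge: respects the existing order. Still a DAG, same toposort still valid.
Still a DAG? yes

Answer: yes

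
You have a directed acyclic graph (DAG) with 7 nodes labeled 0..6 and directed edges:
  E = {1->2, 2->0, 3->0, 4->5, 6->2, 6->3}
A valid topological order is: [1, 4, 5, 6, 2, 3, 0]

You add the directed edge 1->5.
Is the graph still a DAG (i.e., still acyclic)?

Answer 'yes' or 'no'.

Answer: yes

Derivation:
Given toposort: [1, 4, 5, 6, 2, 3, 0]
Position of 1: index 0; position of 5: index 2
New edge 1->5: forward
Forward edge: respects the existing order. Still a DAG, same toposort still valid.
Still a DAG? yes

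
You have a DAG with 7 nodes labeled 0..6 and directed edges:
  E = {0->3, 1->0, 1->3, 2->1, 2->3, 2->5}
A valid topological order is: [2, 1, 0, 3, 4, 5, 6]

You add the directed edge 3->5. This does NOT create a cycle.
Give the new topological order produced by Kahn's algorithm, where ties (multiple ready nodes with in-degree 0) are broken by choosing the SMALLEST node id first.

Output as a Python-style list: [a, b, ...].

Answer: [2, 1, 0, 3, 4, 5, 6]

Derivation:
Old toposort: [2, 1, 0, 3, 4, 5, 6]
Added edge: 3->5
Position of 3 (3) < position of 5 (5). Old order still valid.
Run Kahn's algorithm (break ties by smallest node id):
  initial in-degrees: [1, 1, 0, 3, 0, 2, 0]
  ready (indeg=0): [2, 4, 6]
  pop 2: indeg[1]->0; indeg[3]->2; indeg[5]->1 | ready=[1, 4, 6] | order so far=[2]
  pop 1: indeg[0]->0; indeg[3]->1 | ready=[0, 4, 6] | order so far=[2, 1]
  pop 0: indeg[3]->0 | ready=[3, 4, 6] | order so far=[2, 1, 0]
  pop 3: indeg[5]->0 | ready=[4, 5, 6] | order so far=[2, 1, 0, 3]
  pop 4: no out-edges | ready=[5, 6] | order so far=[2, 1, 0, 3, 4]
  pop 5: no out-edges | ready=[6] | order so far=[2, 1, 0, 3, 4, 5]
  pop 6: no out-edges | ready=[] | order so far=[2, 1, 0, 3, 4, 5, 6]
  Result: [2, 1, 0, 3, 4, 5, 6]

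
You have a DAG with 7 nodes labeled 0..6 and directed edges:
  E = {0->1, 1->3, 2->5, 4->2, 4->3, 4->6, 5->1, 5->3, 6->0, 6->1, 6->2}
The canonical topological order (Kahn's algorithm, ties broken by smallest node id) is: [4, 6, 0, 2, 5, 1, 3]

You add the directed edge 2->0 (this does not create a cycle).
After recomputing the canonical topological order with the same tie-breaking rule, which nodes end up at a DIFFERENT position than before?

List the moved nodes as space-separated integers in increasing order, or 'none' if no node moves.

Answer: 0 2

Derivation:
Old toposort: [4, 6, 0, 2, 5, 1, 3]
Added edge 2->0
Recompute Kahn (smallest-id tiebreak):
  initial in-degrees: [2, 3, 2, 3, 0, 1, 1]
  ready (indeg=0): [4]
  pop 4: indeg[2]->1; indeg[3]->2; indeg[6]->0 | ready=[6] | order so far=[4]
  pop 6: indeg[0]->1; indeg[1]->2; indeg[2]->0 | ready=[2] | order so far=[4, 6]
  pop 2: indeg[0]->0; indeg[5]->0 | ready=[0, 5] | order so far=[4, 6, 2]
  pop 0: indeg[1]->1 | ready=[5] | order so far=[4, 6, 2, 0]
  pop 5: indeg[1]->0; indeg[3]->1 | ready=[1] | order so far=[4, 6, 2, 0, 5]
  pop 1: indeg[3]->0 | ready=[3] | order so far=[4, 6, 2, 0, 5, 1]
  pop 3: no out-edges | ready=[] | order so far=[4, 6, 2, 0, 5, 1, 3]
New canonical toposort: [4, 6, 2, 0, 5, 1, 3]
Compare positions:
  Node 0: index 2 -> 3 (moved)
  Node 1: index 5 -> 5 (same)
  Node 2: index 3 -> 2 (moved)
  Node 3: index 6 -> 6 (same)
  Node 4: index 0 -> 0 (same)
  Node 5: index 4 -> 4 (same)
  Node 6: index 1 -> 1 (same)
Nodes that changed position: 0 2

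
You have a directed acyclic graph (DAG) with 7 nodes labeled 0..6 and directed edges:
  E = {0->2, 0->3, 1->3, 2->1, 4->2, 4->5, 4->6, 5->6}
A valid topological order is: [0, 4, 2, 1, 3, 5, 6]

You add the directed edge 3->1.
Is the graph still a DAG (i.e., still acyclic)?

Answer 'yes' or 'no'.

Given toposort: [0, 4, 2, 1, 3, 5, 6]
Position of 3: index 4; position of 1: index 3
New edge 3->1: backward (u after v in old order)
Backward edge: old toposort is now invalid. Check if this creates a cycle.
Does 1 already reach 3? Reachable from 1: [1, 3]. YES -> cycle!
Still a DAG? no

Answer: no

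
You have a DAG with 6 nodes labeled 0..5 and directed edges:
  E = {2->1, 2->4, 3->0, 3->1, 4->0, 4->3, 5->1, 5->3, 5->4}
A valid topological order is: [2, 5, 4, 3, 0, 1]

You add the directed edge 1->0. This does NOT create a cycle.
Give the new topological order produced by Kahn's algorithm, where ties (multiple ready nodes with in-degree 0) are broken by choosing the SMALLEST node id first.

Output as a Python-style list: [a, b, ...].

Old toposort: [2, 5, 4, 3, 0, 1]
Added edge: 1->0
Position of 1 (5) > position of 0 (4). Must reorder: 1 must now come before 0.
Run Kahn's algorithm (break ties by smallest node id):
  initial in-degrees: [3, 3, 0, 2, 2, 0]
  ready (indeg=0): [2, 5]
  pop 2: indeg[1]->2; indeg[4]->1 | ready=[5] | order so far=[2]
  pop 5: indeg[1]->1; indeg[3]->1; indeg[4]->0 | ready=[4] | order so far=[2, 5]
  pop 4: indeg[0]->2; indeg[3]->0 | ready=[3] | order so far=[2, 5, 4]
  pop 3: indeg[0]->1; indeg[1]->0 | ready=[1] | order so far=[2, 5, 4, 3]
  pop 1: indeg[0]->0 | ready=[0] | order so far=[2, 5, 4, 3, 1]
  pop 0: no out-edges | ready=[] | order so far=[2, 5, 4, 3, 1, 0]
  Result: [2, 5, 4, 3, 1, 0]

Answer: [2, 5, 4, 3, 1, 0]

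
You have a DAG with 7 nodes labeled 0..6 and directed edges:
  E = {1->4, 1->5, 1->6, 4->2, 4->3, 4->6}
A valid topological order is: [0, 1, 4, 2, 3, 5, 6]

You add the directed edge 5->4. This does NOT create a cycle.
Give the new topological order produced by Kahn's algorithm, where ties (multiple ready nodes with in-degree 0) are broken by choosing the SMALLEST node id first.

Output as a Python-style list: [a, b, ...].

Old toposort: [0, 1, 4, 2, 3, 5, 6]
Added edge: 5->4
Position of 5 (5) > position of 4 (2). Must reorder: 5 must now come before 4.
Run Kahn's algorithm (break ties by smallest node id):
  initial in-degrees: [0, 0, 1, 1, 2, 1, 2]
  ready (indeg=0): [0, 1]
  pop 0: no out-edges | ready=[1] | order so far=[0]
  pop 1: indeg[4]->1; indeg[5]->0; indeg[6]->1 | ready=[5] | order so far=[0, 1]
  pop 5: indeg[4]->0 | ready=[4] | order so far=[0, 1, 5]
  pop 4: indeg[2]->0; indeg[3]->0; indeg[6]->0 | ready=[2, 3, 6] | order so far=[0, 1, 5, 4]
  pop 2: no out-edges | ready=[3, 6] | order so far=[0, 1, 5, 4, 2]
  pop 3: no out-edges | ready=[6] | order so far=[0, 1, 5, 4, 2, 3]
  pop 6: no out-edges | ready=[] | order so far=[0, 1, 5, 4, 2, 3, 6]
  Result: [0, 1, 5, 4, 2, 3, 6]

Answer: [0, 1, 5, 4, 2, 3, 6]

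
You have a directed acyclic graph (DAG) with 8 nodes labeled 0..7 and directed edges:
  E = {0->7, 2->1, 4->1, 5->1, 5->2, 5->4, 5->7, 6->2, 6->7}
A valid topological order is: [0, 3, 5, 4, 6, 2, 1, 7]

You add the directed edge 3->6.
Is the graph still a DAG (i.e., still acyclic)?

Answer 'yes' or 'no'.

Answer: yes

Derivation:
Given toposort: [0, 3, 5, 4, 6, 2, 1, 7]
Position of 3: index 1; position of 6: index 4
New edge 3->6: forward
Forward edge: respects the existing order. Still a DAG, same toposort still valid.
Still a DAG? yes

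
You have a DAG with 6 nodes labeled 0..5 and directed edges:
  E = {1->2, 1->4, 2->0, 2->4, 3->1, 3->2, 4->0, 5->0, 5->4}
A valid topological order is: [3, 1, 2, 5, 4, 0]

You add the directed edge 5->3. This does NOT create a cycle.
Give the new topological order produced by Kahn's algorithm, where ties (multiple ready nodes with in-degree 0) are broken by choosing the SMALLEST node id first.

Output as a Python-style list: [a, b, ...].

Old toposort: [3, 1, 2, 5, 4, 0]
Added edge: 5->3
Position of 5 (3) > position of 3 (0). Must reorder: 5 must now come before 3.
Run Kahn's algorithm (break ties by smallest node id):
  initial in-degrees: [3, 1, 2, 1, 3, 0]
  ready (indeg=0): [5]
  pop 5: indeg[0]->2; indeg[3]->0; indeg[4]->2 | ready=[3] | order so far=[5]
  pop 3: indeg[1]->0; indeg[2]->1 | ready=[1] | order so far=[5, 3]
  pop 1: indeg[2]->0; indeg[4]->1 | ready=[2] | order so far=[5, 3, 1]
  pop 2: indeg[0]->1; indeg[4]->0 | ready=[4] | order so far=[5, 3, 1, 2]
  pop 4: indeg[0]->0 | ready=[0] | order so far=[5, 3, 1, 2, 4]
  pop 0: no out-edges | ready=[] | order so far=[5, 3, 1, 2, 4, 0]
  Result: [5, 3, 1, 2, 4, 0]

Answer: [5, 3, 1, 2, 4, 0]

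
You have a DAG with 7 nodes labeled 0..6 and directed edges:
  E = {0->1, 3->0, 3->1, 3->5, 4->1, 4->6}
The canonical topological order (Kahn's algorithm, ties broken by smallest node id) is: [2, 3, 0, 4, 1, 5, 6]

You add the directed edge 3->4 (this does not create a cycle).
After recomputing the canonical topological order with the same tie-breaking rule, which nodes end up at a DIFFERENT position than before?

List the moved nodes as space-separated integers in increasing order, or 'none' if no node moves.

Answer: none

Derivation:
Old toposort: [2, 3, 0, 4, 1, 5, 6]
Added edge 3->4
Recompute Kahn (smallest-id tiebreak):
  initial in-degrees: [1, 3, 0, 0, 1, 1, 1]
  ready (indeg=0): [2, 3]
  pop 2: no out-edges | ready=[3] | order so far=[2]
  pop 3: indeg[0]->0; indeg[1]->2; indeg[4]->0; indeg[5]->0 | ready=[0, 4, 5] | order so far=[2, 3]
  pop 0: indeg[1]->1 | ready=[4, 5] | order so far=[2, 3, 0]
  pop 4: indeg[1]->0; indeg[6]->0 | ready=[1, 5, 6] | order so far=[2, 3, 0, 4]
  pop 1: no out-edges | ready=[5, 6] | order so far=[2, 3, 0, 4, 1]
  pop 5: no out-edges | ready=[6] | order so far=[2, 3, 0, 4, 1, 5]
  pop 6: no out-edges | ready=[] | order so far=[2, 3, 0, 4, 1, 5, 6]
New canonical toposort: [2, 3, 0, 4, 1, 5, 6]
Compare positions:
  Node 0: index 2 -> 2 (same)
  Node 1: index 4 -> 4 (same)
  Node 2: index 0 -> 0 (same)
  Node 3: index 1 -> 1 (same)
  Node 4: index 3 -> 3 (same)
  Node 5: index 5 -> 5 (same)
  Node 6: index 6 -> 6 (same)
Nodes that changed position: none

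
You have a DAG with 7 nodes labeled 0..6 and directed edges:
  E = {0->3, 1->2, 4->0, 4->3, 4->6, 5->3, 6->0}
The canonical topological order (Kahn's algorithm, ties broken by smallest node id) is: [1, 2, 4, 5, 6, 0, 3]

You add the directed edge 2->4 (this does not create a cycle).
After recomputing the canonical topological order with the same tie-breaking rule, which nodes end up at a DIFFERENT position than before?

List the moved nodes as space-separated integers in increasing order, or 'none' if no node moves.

Answer: none

Derivation:
Old toposort: [1, 2, 4, 5, 6, 0, 3]
Added edge 2->4
Recompute Kahn (smallest-id tiebreak):
  initial in-degrees: [2, 0, 1, 3, 1, 0, 1]
  ready (indeg=0): [1, 5]
  pop 1: indeg[2]->0 | ready=[2, 5] | order so far=[1]
  pop 2: indeg[4]->0 | ready=[4, 5] | order so far=[1, 2]
  pop 4: indeg[0]->1; indeg[3]->2; indeg[6]->0 | ready=[5, 6] | order so far=[1, 2, 4]
  pop 5: indeg[3]->1 | ready=[6] | order so far=[1, 2, 4, 5]
  pop 6: indeg[0]->0 | ready=[0] | order so far=[1, 2, 4, 5, 6]
  pop 0: indeg[3]->0 | ready=[3] | order so far=[1, 2, 4, 5, 6, 0]
  pop 3: no out-edges | ready=[] | order so far=[1, 2, 4, 5, 6, 0, 3]
New canonical toposort: [1, 2, 4, 5, 6, 0, 3]
Compare positions:
  Node 0: index 5 -> 5 (same)
  Node 1: index 0 -> 0 (same)
  Node 2: index 1 -> 1 (same)
  Node 3: index 6 -> 6 (same)
  Node 4: index 2 -> 2 (same)
  Node 5: index 3 -> 3 (same)
  Node 6: index 4 -> 4 (same)
Nodes that changed position: none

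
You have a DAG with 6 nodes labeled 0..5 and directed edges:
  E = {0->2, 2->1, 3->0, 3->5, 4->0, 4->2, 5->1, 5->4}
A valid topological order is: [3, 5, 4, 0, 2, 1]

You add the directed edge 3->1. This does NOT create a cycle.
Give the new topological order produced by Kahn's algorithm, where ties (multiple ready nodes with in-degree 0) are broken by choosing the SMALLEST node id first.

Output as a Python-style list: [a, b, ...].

Old toposort: [3, 5, 4, 0, 2, 1]
Added edge: 3->1
Position of 3 (0) < position of 1 (5). Old order still valid.
Run Kahn's algorithm (break ties by smallest node id):
  initial in-degrees: [2, 3, 2, 0, 1, 1]
  ready (indeg=0): [3]
  pop 3: indeg[0]->1; indeg[1]->2; indeg[5]->0 | ready=[5] | order so far=[3]
  pop 5: indeg[1]->1; indeg[4]->0 | ready=[4] | order so far=[3, 5]
  pop 4: indeg[0]->0; indeg[2]->1 | ready=[0] | order so far=[3, 5, 4]
  pop 0: indeg[2]->0 | ready=[2] | order so far=[3, 5, 4, 0]
  pop 2: indeg[1]->0 | ready=[1] | order so far=[3, 5, 4, 0, 2]
  pop 1: no out-edges | ready=[] | order so far=[3, 5, 4, 0, 2, 1]
  Result: [3, 5, 4, 0, 2, 1]

Answer: [3, 5, 4, 0, 2, 1]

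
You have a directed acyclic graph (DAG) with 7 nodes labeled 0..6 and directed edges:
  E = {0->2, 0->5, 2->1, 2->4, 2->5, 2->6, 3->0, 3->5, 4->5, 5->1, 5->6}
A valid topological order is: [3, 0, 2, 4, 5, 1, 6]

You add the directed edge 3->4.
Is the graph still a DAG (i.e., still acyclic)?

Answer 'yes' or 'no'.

Given toposort: [3, 0, 2, 4, 5, 1, 6]
Position of 3: index 0; position of 4: index 3
New edge 3->4: forward
Forward edge: respects the existing order. Still a DAG, same toposort still valid.
Still a DAG? yes

Answer: yes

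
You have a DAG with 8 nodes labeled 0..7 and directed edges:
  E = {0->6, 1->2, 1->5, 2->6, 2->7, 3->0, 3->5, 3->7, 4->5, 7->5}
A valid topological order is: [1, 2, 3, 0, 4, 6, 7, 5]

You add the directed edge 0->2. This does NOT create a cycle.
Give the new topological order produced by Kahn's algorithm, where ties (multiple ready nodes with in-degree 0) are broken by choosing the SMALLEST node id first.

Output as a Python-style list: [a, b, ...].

Answer: [1, 3, 0, 2, 4, 6, 7, 5]

Derivation:
Old toposort: [1, 2, 3, 0, 4, 6, 7, 5]
Added edge: 0->2
Position of 0 (3) > position of 2 (1). Must reorder: 0 must now come before 2.
Run Kahn's algorithm (break ties by smallest node id):
  initial in-degrees: [1, 0, 2, 0, 0, 4, 2, 2]
  ready (indeg=0): [1, 3, 4]
  pop 1: indeg[2]->1; indeg[5]->3 | ready=[3, 4] | order so far=[1]
  pop 3: indeg[0]->0; indeg[5]->2; indeg[7]->1 | ready=[0, 4] | order so far=[1, 3]
  pop 0: indeg[2]->0; indeg[6]->1 | ready=[2, 4] | order so far=[1, 3, 0]
  pop 2: indeg[6]->0; indeg[7]->0 | ready=[4, 6, 7] | order so far=[1, 3, 0, 2]
  pop 4: indeg[5]->1 | ready=[6, 7] | order so far=[1, 3, 0, 2, 4]
  pop 6: no out-edges | ready=[7] | order so far=[1, 3, 0, 2, 4, 6]
  pop 7: indeg[5]->0 | ready=[5] | order so far=[1, 3, 0, 2, 4, 6, 7]
  pop 5: no out-edges | ready=[] | order so far=[1, 3, 0, 2, 4, 6, 7, 5]
  Result: [1, 3, 0, 2, 4, 6, 7, 5]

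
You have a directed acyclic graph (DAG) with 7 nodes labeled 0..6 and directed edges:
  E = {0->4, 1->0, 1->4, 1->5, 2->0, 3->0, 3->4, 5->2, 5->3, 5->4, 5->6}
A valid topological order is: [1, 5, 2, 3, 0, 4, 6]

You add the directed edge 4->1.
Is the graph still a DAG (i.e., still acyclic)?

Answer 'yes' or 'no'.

Given toposort: [1, 5, 2, 3, 0, 4, 6]
Position of 4: index 5; position of 1: index 0
New edge 4->1: backward (u after v in old order)
Backward edge: old toposort is now invalid. Check if this creates a cycle.
Does 1 already reach 4? Reachable from 1: [0, 1, 2, 3, 4, 5, 6]. YES -> cycle!
Still a DAG? no

Answer: no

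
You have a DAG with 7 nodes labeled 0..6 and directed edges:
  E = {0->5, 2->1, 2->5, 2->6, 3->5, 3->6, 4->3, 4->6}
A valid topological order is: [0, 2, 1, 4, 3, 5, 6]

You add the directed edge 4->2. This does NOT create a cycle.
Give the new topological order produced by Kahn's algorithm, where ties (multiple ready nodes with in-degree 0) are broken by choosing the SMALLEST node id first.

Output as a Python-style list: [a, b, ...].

Old toposort: [0, 2, 1, 4, 3, 5, 6]
Added edge: 4->2
Position of 4 (3) > position of 2 (1). Must reorder: 4 must now come before 2.
Run Kahn's algorithm (break ties by smallest node id):
  initial in-degrees: [0, 1, 1, 1, 0, 3, 3]
  ready (indeg=0): [0, 4]
  pop 0: indeg[5]->2 | ready=[4] | order so far=[0]
  pop 4: indeg[2]->0; indeg[3]->0; indeg[6]->2 | ready=[2, 3] | order so far=[0, 4]
  pop 2: indeg[1]->0; indeg[5]->1; indeg[6]->1 | ready=[1, 3] | order so far=[0, 4, 2]
  pop 1: no out-edges | ready=[3] | order so far=[0, 4, 2, 1]
  pop 3: indeg[5]->0; indeg[6]->0 | ready=[5, 6] | order so far=[0, 4, 2, 1, 3]
  pop 5: no out-edges | ready=[6] | order so far=[0, 4, 2, 1, 3, 5]
  pop 6: no out-edges | ready=[] | order so far=[0, 4, 2, 1, 3, 5, 6]
  Result: [0, 4, 2, 1, 3, 5, 6]

Answer: [0, 4, 2, 1, 3, 5, 6]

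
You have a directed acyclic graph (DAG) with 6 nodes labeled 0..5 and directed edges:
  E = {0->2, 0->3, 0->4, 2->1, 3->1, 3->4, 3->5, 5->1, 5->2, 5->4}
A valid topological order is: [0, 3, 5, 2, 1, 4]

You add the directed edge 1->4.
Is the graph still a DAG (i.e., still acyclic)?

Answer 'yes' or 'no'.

Answer: yes

Derivation:
Given toposort: [0, 3, 5, 2, 1, 4]
Position of 1: index 4; position of 4: index 5
New edge 1->4: forward
Forward edge: respects the existing order. Still a DAG, same toposort still valid.
Still a DAG? yes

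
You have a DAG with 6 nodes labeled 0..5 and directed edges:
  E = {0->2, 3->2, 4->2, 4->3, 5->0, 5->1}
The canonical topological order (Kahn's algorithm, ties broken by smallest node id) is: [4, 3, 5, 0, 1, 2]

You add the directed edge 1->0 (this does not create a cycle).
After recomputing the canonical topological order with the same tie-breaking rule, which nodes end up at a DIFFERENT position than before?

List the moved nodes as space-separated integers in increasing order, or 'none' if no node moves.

Old toposort: [4, 3, 5, 0, 1, 2]
Added edge 1->0
Recompute Kahn (smallest-id tiebreak):
  initial in-degrees: [2, 1, 3, 1, 0, 0]
  ready (indeg=0): [4, 5]
  pop 4: indeg[2]->2; indeg[3]->0 | ready=[3, 5] | order so far=[4]
  pop 3: indeg[2]->1 | ready=[5] | order so far=[4, 3]
  pop 5: indeg[0]->1; indeg[1]->0 | ready=[1] | order so far=[4, 3, 5]
  pop 1: indeg[0]->0 | ready=[0] | order so far=[4, 3, 5, 1]
  pop 0: indeg[2]->0 | ready=[2] | order so far=[4, 3, 5, 1, 0]
  pop 2: no out-edges | ready=[] | order so far=[4, 3, 5, 1, 0, 2]
New canonical toposort: [4, 3, 5, 1, 0, 2]
Compare positions:
  Node 0: index 3 -> 4 (moved)
  Node 1: index 4 -> 3 (moved)
  Node 2: index 5 -> 5 (same)
  Node 3: index 1 -> 1 (same)
  Node 4: index 0 -> 0 (same)
  Node 5: index 2 -> 2 (same)
Nodes that changed position: 0 1

Answer: 0 1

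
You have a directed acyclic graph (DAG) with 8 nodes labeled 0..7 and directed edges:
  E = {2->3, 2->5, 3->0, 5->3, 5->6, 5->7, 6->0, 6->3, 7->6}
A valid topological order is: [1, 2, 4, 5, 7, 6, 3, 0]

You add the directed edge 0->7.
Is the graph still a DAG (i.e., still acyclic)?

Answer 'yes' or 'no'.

Given toposort: [1, 2, 4, 5, 7, 6, 3, 0]
Position of 0: index 7; position of 7: index 4
New edge 0->7: backward (u after v in old order)
Backward edge: old toposort is now invalid. Check if this creates a cycle.
Does 7 already reach 0? Reachable from 7: [0, 3, 6, 7]. YES -> cycle!
Still a DAG? no

Answer: no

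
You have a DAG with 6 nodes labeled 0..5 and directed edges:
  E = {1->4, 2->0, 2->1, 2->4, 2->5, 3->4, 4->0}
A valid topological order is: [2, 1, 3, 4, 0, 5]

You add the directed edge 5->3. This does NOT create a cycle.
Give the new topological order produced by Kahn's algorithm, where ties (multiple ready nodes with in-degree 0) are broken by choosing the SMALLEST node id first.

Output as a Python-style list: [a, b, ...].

Answer: [2, 1, 5, 3, 4, 0]

Derivation:
Old toposort: [2, 1, 3, 4, 0, 5]
Added edge: 5->3
Position of 5 (5) > position of 3 (2). Must reorder: 5 must now come before 3.
Run Kahn's algorithm (break ties by smallest node id):
  initial in-degrees: [2, 1, 0, 1, 3, 1]
  ready (indeg=0): [2]
  pop 2: indeg[0]->1; indeg[1]->0; indeg[4]->2; indeg[5]->0 | ready=[1, 5] | order so far=[2]
  pop 1: indeg[4]->1 | ready=[5] | order so far=[2, 1]
  pop 5: indeg[3]->0 | ready=[3] | order so far=[2, 1, 5]
  pop 3: indeg[4]->0 | ready=[4] | order so far=[2, 1, 5, 3]
  pop 4: indeg[0]->0 | ready=[0] | order so far=[2, 1, 5, 3, 4]
  pop 0: no out-edges | ready=[] | order so far=[2, 1, 5, 3, 4, 0]
  Result: [2, 1, 5, 3, 4, 0]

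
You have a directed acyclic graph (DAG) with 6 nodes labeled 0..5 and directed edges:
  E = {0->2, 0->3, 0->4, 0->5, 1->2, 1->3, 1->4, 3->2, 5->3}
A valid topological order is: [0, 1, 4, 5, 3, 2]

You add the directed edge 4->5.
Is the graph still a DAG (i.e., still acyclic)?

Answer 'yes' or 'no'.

Answer: yes

Derivation:
Given toposort: [0, 1, 4, 5, 3, 2]
Position of 4: index 2; position of 5: index 3
New edge 4->5: forward
Forward edge: respects the existing order. Still a DAG, same toposort still valid.
Still a DAG? yes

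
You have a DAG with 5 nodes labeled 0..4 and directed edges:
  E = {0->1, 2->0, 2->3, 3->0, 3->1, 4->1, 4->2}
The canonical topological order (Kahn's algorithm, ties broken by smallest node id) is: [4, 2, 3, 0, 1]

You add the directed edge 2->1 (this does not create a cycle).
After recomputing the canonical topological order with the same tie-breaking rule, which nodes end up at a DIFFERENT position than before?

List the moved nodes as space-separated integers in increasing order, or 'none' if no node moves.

Answer: none

Derivation:
Old toposort: [4, 2, 3, 0, 1]
Added edge 2->1
Recompute Kahn (smallest-id tiebreak):
  initial in-degrees: [2, 4, 1, 1, 0]
  ready (indeg=0): [4]
  pop 4: indeg[1]->3; indeg[2]->0 | ready=[2] | order so far=[4]
  pop 2: indeg[0]->1; indeg[1]->2; indeg[3]->0 | ready=[3] | order so far=[4, 2]
  pop 3: indeg[0]->0; indeg[1]->1 | ready=[0] | order so far=[4, 2, 3]
  pop 0: indeg[1]->0 | ready=[1] | order so far=[4, 2, 3, 0]
  pop 1: no out-edges | ready=[] | order so far=[4, 2, 3, 0, 1]
New canonical toposort: [4, 2, 3, 0, 1]
Compare positions:
  Node 0: index 3 -> 3 (same)
  Node 1: index 4 -> 4 (same)
  Node 2: index 1 -> 1 (same)
  Node 3: index 2 -> 2 (same)
  Node 4: index 0 -> 0 (same)
Nodes that changed position: none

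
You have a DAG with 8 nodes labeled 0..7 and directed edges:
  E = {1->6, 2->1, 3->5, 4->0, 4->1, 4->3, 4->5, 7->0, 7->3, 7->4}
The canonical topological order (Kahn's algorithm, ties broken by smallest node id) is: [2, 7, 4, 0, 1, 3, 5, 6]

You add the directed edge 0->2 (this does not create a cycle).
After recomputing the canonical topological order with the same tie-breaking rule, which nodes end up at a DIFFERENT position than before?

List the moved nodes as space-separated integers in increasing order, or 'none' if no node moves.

Answer: 0 2 4 7

Derivation:
Old toposort: [2, 7, 4, 0, 1, 3, 5, 6]
Added edge 0->2
Recompute Kahn (smallest-id tiebreak):
  initial in-degrees: [2, 2, 1, 2, 1, 2, 1, 0]
  ready (indeg=0): [7]
  pop 7: indeg[0]->1; indeg[3]->1; indeg[4]->0 | ready=[4] | order so far=[7]
  pop 4: indeg[0]->0; indeg[1]->1; indeg[3]->0; indeg[5]->1 | ready=[0, 3] | order so far=[7, 4]
  pop 0: indeg[2]->0 | ready=[2, 3] | order so far=[7, 4, 0]
  pop 2: indeg[1]->0 | ready=[1, 3] | order so far=[7, 4, 0, 2]
  pop 1: indeg[6]->0 | ready=[3, 6] | order so far=[7, 4, 0, 2, 1]
  pop 3: indeg[5]->0 | ready=[5, 6] | order so far=[7, 4, 0, 2, 1, 3]
  pop 5: no out-edges | ready=[6] | order so far=[7, 4, 0, 2, 1, 3, 5]
  pop 6: no out-edges | ready=[] | order so far=[7, 4, 0, 2, 1, 3, 5, 6]
New canonical toposort: [7, 4, 0, 2, 1, 3, 5, 6]
Compare positions:
  Node 0: index 3 -> 2 (moved)
  Node 1: index 4 -> 4 (same)
  Node 2: index 0 -> 3 (moved)
  Node 3: index 5 -> 5 (same)
  Node 4: index 2 -> 1 (moved)
  Node 5: index 6 -> 6 (same)
  Node 6: index 7 -> 7 (same)
  Node 7: index 1 -> 0 (moved)
Nodes that changed position: 0 2 4 7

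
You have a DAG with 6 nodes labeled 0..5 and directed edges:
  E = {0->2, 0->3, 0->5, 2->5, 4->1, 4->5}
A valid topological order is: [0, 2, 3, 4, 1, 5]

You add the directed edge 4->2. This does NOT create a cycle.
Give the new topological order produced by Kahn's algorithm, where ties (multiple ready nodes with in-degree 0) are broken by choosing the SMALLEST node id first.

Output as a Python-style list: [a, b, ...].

Answer: [0, 3, 4, 1, 2, 5]

Derivation:
Old toposort: [0, 2, 3, 4, 1, 5]
Added edge: 4->2
Position of 4 (3) > position of 2 (1). Must reorder: 4 must now come before 2.
Run Kahn's algorithm (break ties by smallest node id):
  initial in-degrees: [0, 1, 2, 1, 0, 3]
  ready (indeg=0): [0, 4]
  pop 0: indeg[2]->1; indeg[3]->0; indeg[5]->2 | ready=[3, 4] | order so far=[0]
  pop 3: no out-edges | ready=[4] | order so far=[0, 3]
  pop 4: indeg[1]->0; indeg[2]->0; indeg[5]->1 | ready=[1, 2] | order so far=[0, 3, 4]
  pop 1: no out-edges | ready=[2] | order so far=[0, 3, 4, 1]
  pop 2: indeg[5]->0 | ready=[5] | order so far=[0, 3, 4, 1, 2]
  pop 5: no out-edges | ready=[] | order so far=[0, 3, 4, 1, 2, 5]
  Result: [0, 3, 4, 1, 2, 5]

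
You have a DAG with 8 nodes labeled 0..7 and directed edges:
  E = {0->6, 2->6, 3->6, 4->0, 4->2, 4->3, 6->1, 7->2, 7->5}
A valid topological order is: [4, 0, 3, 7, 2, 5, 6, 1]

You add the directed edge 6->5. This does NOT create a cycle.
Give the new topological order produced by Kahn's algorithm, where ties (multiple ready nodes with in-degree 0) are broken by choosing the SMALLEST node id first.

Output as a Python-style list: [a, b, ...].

Answer: [4, 0, 3, 7, 2, 6, 1, 5]

Derivation:
Old toposort: [4, 0, 3, 7, 2, 5, 6, 1]
Added edge: 6->5
Position of 6 (6) > position of 5 (5). Must reorder: 6 must now come before 5.
Run Kahn's algorithm (break ties by smallest node id):
  initial in-degrees: [1, 1, 2, 1, 0, 2, 3, 0]
  ready (indeg=0): [4, 7]
  pop 4: indeg[0]->0; indeg[2]->1; indeg[3]->0 | ready=[0, 3, 7] | order so far=[4]
  pop 0: indeg[6]->2 | ready=[3, 7] | order so far=[4, 0]
  pop 3: indeg[6]->1 | ready=[7] | order so far=[4, 0, 3]
  pop 7: indeg[2]->0; indeg[5]->1 | ready=[2] | order so far=[4, 0, 3, 7]
  pop 2: indeg[6]->0 | ready=[6] | order so far=[4, 0, 3, 7, 2]
  pop 6: indeg[1]->0; indeg[5]->0 | ready=[1, 5] | order so far=[4, 0, 3, 7, 2, 6]
  pop 1: no out-edges | ready=[5] | order so far=[4, 0, 3, 7, 2, 6, 1]
  pop 5: no out-edges | ready=[] | order so far=[4, 0, 3, 7, 2, 6, 1, 5]
  Result: [4, 0, 3, 7, 2, 6, 1, 5]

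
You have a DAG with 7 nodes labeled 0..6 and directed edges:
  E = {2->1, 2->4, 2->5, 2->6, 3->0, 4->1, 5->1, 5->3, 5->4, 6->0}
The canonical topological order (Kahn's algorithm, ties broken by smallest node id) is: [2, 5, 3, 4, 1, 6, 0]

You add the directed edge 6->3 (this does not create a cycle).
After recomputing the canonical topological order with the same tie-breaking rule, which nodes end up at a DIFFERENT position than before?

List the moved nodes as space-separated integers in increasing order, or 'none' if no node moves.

Old toposort: [2, 5, 3, 4, 1, 6, 0]
Added edge 6->3
Recompute Kahn (smallest-id tiebreak):
  initial in-degrees: [2, 3, 0, 2, 2, 1, 1]
  ready (indeg=0): [2]
  pop 2: indeg[1]->2; indeg[4]->1; indeg[5]->0; indeg[6]->0 | ready=[5, 6] | order so far=[2]
  pop 5: indeg[1]->1; indeg[3]->1; indeg[4]->0 | ready=[4, 6] | order so far=[2, 5]
  pop 4: indeg[1]->0 | ready=[1, 6] | order so far=[2, 5, 4]
  pop 1: no out-edges | ready=[6] | order so far=[2, 5, 4, 1]
  pop 6: indeg[0]->1; indeg[3]->0 | ready=[3] | order so far=[2, 5, 4, 1, 6]
  pop 3: indeg[0]->0 | ready=[0] | order so far=[2, 5, 4, 1, 6, 3]
  pop 0: no out-edges | ready=[] | order so far=[2, 5, 4, 1, 6, 3, 0]
New canonical toposort: [2, 5, 4, 1, 6, 3, 0]
Compare positions:
  Node 0: index 6 -> 6 (same)
  Node 1: index 4 -> 3 (moved)
  Node 2: index 0 -> 0 (same)
  Node 3: index 2 -> 5 (moved)
  Node 4: index 3 -> 2 (moved)
  Node 5: index 1 -> 1 (same)
  Node 6: index 5 -> 4 (moved)
Nodes that changed position: 1 3 4 6

Answer: 1 3 4 6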